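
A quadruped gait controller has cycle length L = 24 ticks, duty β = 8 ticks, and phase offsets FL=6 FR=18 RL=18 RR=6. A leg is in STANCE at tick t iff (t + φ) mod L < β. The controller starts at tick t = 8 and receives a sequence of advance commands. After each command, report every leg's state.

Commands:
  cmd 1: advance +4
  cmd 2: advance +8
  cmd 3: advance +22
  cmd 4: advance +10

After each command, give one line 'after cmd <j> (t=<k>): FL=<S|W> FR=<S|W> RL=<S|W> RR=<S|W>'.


start t=8: FL=W FR=S RL=S RR=W
cmd 1: advance +4 → t=12, phase=(18,6,6,18) → FL=W FR=S RL=S RR=W
cmd 2: advance +8 → t=20, phase=(2,14,14,2) → FL=S FR=W RL=W RR=S
cmd 3: advance +22 → t=42, phase=(0,12,12,0) → FL=S FR=W RL=W RR=S
cmd 4: advance +10 → t=52, phase=(10,22,22,10) → FL=W FR=W RL=W RR=W

after cmd 1 (t=12): FL=W FR=S RL=S RR=W
after cmd 2 (t=20): FL=S FR=W RL=W RR=S
after cmd 3 (t=42): FL=S FR=W RL=W RR=S
after cmd 4 (t=52): FL=W FR=W RL=W RR=W


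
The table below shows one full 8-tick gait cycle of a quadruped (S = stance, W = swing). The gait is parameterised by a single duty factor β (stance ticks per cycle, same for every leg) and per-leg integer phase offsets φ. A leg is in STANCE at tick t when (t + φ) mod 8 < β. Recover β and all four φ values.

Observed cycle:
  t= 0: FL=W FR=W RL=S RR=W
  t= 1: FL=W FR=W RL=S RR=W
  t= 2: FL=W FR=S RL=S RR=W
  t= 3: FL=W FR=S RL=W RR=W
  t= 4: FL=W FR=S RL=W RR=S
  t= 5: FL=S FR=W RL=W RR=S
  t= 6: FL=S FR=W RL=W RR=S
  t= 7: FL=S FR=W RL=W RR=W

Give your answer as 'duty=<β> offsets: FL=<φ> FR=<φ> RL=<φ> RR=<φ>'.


duty=3 offsets: FL=3 FR=6 RL=0 RR=4

duty β = stance ticks per leg = 3
FL: stance ticks = 3; W→S at t=5 → φ=3
FR: stance ticks = 3; W→S at t=2 → φ=6
RL: stance ticks = 3; W→S at t=0 → φ=0
RR: stance ticks = 3; W→S at t=4 → φ=4


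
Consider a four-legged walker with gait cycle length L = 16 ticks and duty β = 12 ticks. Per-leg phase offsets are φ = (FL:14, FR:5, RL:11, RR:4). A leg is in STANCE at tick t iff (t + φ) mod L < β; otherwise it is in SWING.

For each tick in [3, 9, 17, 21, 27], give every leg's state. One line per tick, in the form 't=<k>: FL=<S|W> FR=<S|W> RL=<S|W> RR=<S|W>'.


t=3: FL=S FR=S RL=W RR=S
t=9: FL=S FR=W RL=S RR=W
t=17: FL=W FR=S RL=W RR=S
t=21: FL=S FR=S RL=S RR=S
t=27: FL=S FR=S RL=S RR=W

t=3: phase=(1,8,14,7) vs β=12 → FL=S FR=S RL=W RR=S
t=9: phase=(7,14,4,13) vs β=12 → FL=S FR=W RL=S RR=W
t=17: phase=(15,6,12,5) vs β=12 → FL=W FR=S RL=W RR=S
t=21: phase=(3,10,0,9) vs β=12 → FL=S FR=S RL=S RR=S
t=27: phase=(9,0,6,15) vs β=12 → FL=S FR=S RL=S RR=W


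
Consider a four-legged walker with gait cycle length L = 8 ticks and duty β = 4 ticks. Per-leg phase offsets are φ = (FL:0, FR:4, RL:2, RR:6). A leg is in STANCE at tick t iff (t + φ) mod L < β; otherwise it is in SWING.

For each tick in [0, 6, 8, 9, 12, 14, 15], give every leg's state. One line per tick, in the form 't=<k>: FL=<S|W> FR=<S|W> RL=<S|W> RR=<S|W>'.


t=0: FL=S FR=W RL=S RR=W
t=6: FL=W FR=S RL=S RR=W
t=8: FL=S FR=W RL=S RR=W
t=9: FL=S FR=W RL=S RR=W
t=12: FL=W FR=S RL=W RR=S
t=14: FL=W FR=S RL=S RR=W
t=15: FL=W FR=S RL=S RR=W

t=0: phase=(0,4,2,6) vs β=4 → FL=S FR=W RL=S RR=W
t=6: phase=(6,2,0,4) vs β=4 → FL=W FR=S RL=S RR=W
t=8: phase=(0,4,2,6) vs β=4 → FL=S FR=W RL=S RR=W
t=9: phase=(1,5,3,7) vs β=4 → FL=S FR=W RL=S RR=W
t=12: phase=(4,0,6,2) vs β=4 → FL=W FR=S RL=W RR=S
t=14: phase=(6,2,0,4) vs β=4 → FL=W FR=S RL=S RR=W
t=15: phase=(7,3,1,5) vs β=4 → FL=W FR=S RL=S RR=W


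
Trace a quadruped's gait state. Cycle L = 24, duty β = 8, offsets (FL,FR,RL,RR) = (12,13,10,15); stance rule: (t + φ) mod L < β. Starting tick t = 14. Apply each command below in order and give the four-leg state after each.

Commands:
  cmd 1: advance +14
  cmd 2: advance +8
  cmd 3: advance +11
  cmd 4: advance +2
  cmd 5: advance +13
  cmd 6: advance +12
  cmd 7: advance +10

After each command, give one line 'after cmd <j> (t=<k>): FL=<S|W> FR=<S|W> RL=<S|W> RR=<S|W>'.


after cmd 1 (t=28): FL=W FR=W RL=W RR=W
after cmd 2 (t=36): FL=S FR=S RL=W RR=S
after cmd 3 (t=47): FL=W FR=W RL=W RR=W
after cmd 4 (t=49): FL=W FR=W RL=W RR=W
after cmd 5 (t=62): FL=S FR=S RL=S RR=S
after cmd 6 (t=74): FL=W FR=W RL=W RR=W
after cmd 7 (t=84): FL=S FR=S RL=W RR=S

start t=14: FL=S FR=S RL=S RR=S
cmd 1: advance +14 → t=28, phase=(16,17,14,19) → FL=W FR=W RL=W RR=W
cmd 2: advance +8 → t=36, phase=(0,1,22,3) → FL=S FR=S RL=W RR=S
cmd 3: advance +11 → t=47, phase=(11,12,9,14) → FL=W FR=W RL=W RR=W
cmd 4: advance +2 → t=49, phase=(13,14,11,16) → FL=W FR=W RL=W RR=W
cmd 5: advance +13 → t=62, phase=(2,3,0,5) → FL=S FR=S RL=S RR=S
cmd 6: advance +12 → t=74, phase=(14,15,12,17) → FL=W FR=W RL=W RR=W
cmd 7: advance +10 → t=84, phase=(0,1,22,3) → FL=S FR=S RL=W RR=S


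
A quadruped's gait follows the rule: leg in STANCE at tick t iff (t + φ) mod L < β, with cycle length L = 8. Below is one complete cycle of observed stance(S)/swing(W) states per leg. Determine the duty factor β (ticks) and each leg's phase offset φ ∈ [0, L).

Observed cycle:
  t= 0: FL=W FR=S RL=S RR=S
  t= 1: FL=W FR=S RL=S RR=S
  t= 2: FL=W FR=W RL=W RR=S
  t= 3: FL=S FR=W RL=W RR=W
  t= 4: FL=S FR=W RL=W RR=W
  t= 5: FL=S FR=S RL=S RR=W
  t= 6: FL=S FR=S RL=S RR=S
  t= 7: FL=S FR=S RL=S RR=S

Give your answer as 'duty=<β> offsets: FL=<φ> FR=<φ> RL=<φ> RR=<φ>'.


duty=5 offsets: FL=5 FR=3 RL=3 RR=2

duty β = stance ticks per leg = 5
FL: stance ticks = 5; W→S at t=3 → φ=5
FR: stance ticks = 5; W→S at t=5 → φ=3
RL: stance ticks = 5; W→S at t=5 → φ=3
RR: stance ticks = 5; W→S at t=6 → φ=2


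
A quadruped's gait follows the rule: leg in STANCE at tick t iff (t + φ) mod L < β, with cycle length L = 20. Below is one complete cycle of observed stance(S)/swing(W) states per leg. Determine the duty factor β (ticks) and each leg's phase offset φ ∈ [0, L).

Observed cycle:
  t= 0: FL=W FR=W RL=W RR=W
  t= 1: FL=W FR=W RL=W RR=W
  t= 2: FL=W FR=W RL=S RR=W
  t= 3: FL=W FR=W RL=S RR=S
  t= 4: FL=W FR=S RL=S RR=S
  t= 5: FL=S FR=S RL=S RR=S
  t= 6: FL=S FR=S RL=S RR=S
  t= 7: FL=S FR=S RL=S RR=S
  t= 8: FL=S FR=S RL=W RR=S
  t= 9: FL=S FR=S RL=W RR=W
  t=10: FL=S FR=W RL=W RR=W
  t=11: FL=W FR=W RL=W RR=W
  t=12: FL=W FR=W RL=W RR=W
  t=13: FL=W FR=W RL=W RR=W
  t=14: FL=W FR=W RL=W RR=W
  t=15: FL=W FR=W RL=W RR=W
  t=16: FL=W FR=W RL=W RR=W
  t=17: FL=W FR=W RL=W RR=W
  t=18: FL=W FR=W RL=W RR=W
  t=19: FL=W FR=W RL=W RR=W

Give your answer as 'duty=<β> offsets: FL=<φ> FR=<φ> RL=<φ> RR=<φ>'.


duty β = stance ticks per leg = 6
FL: stance ticks = 6; W→S at t=5 → φ=15
FR: stance ticks = 6; W→S at t=4 → φ=16
RL: stance ticks = 6; W→S at t=2 → φ=18
RR: stance ticks = 6; W→S at t=3 → φ=17

duty=6 offsets: FL=15 FR=16 RL=18 RR=17


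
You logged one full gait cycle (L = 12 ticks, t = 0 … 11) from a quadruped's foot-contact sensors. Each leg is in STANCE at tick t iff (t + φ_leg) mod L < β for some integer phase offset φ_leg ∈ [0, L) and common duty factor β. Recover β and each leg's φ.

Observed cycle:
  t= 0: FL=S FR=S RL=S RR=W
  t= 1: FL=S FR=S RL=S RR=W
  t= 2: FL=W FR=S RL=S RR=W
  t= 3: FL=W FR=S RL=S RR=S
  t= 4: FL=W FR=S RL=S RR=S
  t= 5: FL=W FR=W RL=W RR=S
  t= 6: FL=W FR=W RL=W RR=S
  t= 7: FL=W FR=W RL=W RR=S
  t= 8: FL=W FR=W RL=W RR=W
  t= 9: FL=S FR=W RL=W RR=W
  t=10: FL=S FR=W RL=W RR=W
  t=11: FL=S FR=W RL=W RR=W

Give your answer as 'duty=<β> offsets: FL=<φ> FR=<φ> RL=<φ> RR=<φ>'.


duty β = stance ticks per leg = 5
FL: stance ticks = 5; W→S at t=9 → φ=3
FR: stance ticks = 5; W→S at t=0 → φ=0
RL: stance ticks = 5; W→S at t=0 → φ=0
RR: stance ticks = 5; W→S at t=3 → φ=9

duty=5 offsets: FL=3 FR=0 RL=0 RR=9


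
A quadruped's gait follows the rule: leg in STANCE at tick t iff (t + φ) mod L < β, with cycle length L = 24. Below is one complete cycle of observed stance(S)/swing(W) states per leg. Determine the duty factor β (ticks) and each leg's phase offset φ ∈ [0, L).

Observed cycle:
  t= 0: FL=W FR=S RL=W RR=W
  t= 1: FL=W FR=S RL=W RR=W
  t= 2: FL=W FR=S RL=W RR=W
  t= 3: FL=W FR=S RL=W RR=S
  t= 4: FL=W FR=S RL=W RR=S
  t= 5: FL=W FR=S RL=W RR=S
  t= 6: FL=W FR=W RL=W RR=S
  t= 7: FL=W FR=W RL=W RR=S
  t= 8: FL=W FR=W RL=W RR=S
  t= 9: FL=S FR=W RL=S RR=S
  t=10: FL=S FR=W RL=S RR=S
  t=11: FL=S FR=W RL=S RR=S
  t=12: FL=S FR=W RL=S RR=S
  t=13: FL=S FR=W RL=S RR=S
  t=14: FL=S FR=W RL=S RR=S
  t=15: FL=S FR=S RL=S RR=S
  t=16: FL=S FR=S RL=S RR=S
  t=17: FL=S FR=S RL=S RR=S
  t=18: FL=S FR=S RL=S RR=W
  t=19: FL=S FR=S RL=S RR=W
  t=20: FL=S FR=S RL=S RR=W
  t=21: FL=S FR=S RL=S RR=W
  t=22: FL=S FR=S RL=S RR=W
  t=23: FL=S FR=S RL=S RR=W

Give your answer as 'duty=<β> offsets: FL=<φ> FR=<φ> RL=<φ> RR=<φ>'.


duty=15 offsets: FL=15 FR=9 RL=15 RR=21

duty β = stance ticks per leg = 15
FL: stance ticks = 15; W→S at t=9 → φ=15
FR: stance ticks = 15; W→S at t=15 → φ=9
RL: stance ticks = 15; W→S at t=9 → φ=15
RR: stance ticks = 15; W→S at t=3 → φ=21


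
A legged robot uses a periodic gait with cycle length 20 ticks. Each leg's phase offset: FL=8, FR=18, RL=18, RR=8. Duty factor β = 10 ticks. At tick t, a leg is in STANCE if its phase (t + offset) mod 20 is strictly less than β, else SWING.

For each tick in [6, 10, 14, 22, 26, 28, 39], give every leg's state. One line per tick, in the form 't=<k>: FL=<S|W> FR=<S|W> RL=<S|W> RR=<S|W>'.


t=6: FL=W FR=S RL=S RR=W
t=10: FL=W FR=S RL=S RR=W
t=14: FL=S FR=W RL=W RR=S
t=22: FL=W FR=S RL=S RR=W
t=26: FL=W FR=S RL=S RR=W
t=28: FL=W FR=S RL=S RR=W
t=39: FL=S FR=W RL=W RR=S

t=6: phase=(14,4,4,14) vs β=10 → FL=W FR=S RL=S RR=W
t=10: phase=(18,8,8,18) vs β=10 → FL=W FR=S RL=S RR=W
t=14: phase=(2,12,12,2) vs β=10 → FL=S FR=W RL=W RR=S
t=22: phase=(10,0,0,10) vs β=10 → FL=W FR=S RL=S RR=W
t=26: phase=(14,4,4,14) vs β=10 → FL=W FR=S RL=S RR=W
t=28: phase=(16,6,6,16) vs β=10 → FL=W FR=S RL=S RR=W
t=39: phase=(7,17,17,7) vs β=10 → FL=S FR=W RL=W RR=S


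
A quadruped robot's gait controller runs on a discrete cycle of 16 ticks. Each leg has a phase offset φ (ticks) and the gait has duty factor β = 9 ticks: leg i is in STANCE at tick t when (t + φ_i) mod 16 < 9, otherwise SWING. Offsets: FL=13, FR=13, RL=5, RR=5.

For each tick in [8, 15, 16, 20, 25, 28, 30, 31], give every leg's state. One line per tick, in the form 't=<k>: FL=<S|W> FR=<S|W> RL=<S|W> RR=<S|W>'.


t=8: phase=(5,5,13,13) vs β=9 → FL=S FR=S RL=W RR=W
t=15: phase=(12,12,4,4) vs β=9 → FL=W FR=W RL=S RR=S
t=16: phase=(13,13,5,5) vs β=9 → FL=W FR=W RL=S RR=S
t=20: phase=(1,1,9,9) vs β=9 → FL=S FR=S RL=W RR=W
t=25: phase=(6,6,14,14) vs β=9 → FL=S FR=S RL=W RR=W
t=28: phase=(9,9,1,1) vs β=9 → FL=W FR=W RL=S RR=S
t=30: phase=(11,11,3,3) vs β=9 → FL=W FR=W RL=S RR=S
t=31: phase=(12,12,4,4) vs β=9 → FL=W FR=W RL=S RR=S

t=8: FL=S FR=S RL=W RR=W
t=15: FL=W FR=W RL=S RR=S
t=16: FL=W FR=W RL=S RR=S
t=20: FL=S FR=S RL=W RR=W
t=25: FL=S FR=S RL=W RR=W
t=28: FL=W FR=W RL=S RR=S
t=30: FL=W FR=W RL=S RR=S
t=31: FL=W FR=W RL=S RR=S


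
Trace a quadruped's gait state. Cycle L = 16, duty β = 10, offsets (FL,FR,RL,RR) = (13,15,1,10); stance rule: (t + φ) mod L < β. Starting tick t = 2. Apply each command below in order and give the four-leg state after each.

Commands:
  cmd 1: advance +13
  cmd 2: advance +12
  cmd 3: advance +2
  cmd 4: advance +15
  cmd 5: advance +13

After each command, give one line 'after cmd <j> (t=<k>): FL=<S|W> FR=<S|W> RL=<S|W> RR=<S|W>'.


start t=2: FL=W FR=S RL=S RR=W
cmd 1: advance +13 → t=15, phase=(12,14,0,9) → FL=W FR=W RL=S RR=S
cmd 2: advance +12 → t=27, phase=(8,10,12,5) → FL=S FR=W RL=W RR=S
cmd 3: advance +2 → t=29, phase=(10,12,14,7) → FL=W FR=W RL=W RR=S
cmd 4: advance +15 → t=44, phase=(9,11,13,6) → FL=S FR=W RL=W RR=S
cmd 5: advance +13 → t=57, phase=(6,8,10,3) → FL=S FR=S RL=W RR=S

after cmd 1 (t=15): FL=W FR=W RL=S RR=S
after cmd 2 (t=27): FL=S FR=W RL=W RR=S
after cmd 3 (t=29): FL=W FR=W RL=W RR=S
after cmd 4 (t=44): FL=S FR=W RL=W RR=S
after cmd 5 (t=57): FL=S FR=S RL=W RR=S


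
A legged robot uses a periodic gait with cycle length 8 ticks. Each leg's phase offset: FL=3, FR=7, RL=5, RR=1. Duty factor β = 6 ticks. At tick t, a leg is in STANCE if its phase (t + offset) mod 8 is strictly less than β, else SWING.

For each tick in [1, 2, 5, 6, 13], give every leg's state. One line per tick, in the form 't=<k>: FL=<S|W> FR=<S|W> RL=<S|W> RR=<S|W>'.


t=1: FL=S FR=S RL=W RR=S
t=2: FL=S FR=S RL=W RR=S
t=5: FL=S FR=S RL=S RR=W
t=6: FL=S FR=S RL=S RR=W
t=13: FL=S FR=S RL=S RR=W

t=1: phase=(4,0,6,2) vs β=6 → FL=S FR=S RL=W RR=S
t=2: phase=(5,1,7,3) vs β=6 → FL=S FR=S RL=W RR=S
t=5: phase=(0,4,2,6) vs β=6 → FL=S FR=S RL=S RR=W
t=6: phase=(1,5,3,7) vs β=6 → FL=S FR=S RL=S RR=W
t=13: phase=(0,4,2,6) vs β=6 → FL=S FR=S RL=S RR=W


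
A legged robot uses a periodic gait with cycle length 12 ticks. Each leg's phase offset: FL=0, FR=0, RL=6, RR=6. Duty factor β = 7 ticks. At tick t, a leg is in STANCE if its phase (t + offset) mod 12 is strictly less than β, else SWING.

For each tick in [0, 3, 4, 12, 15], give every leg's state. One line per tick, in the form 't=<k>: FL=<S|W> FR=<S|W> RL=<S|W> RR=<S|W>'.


t=0: phase=(0,0,6,6) vs β=7 → FL=S FR=S RL=S RR=S
t=3: phase=(3,3,9,9) vs β=7 → FL=S FR=S RL=W RR=W
t=4: phase=(4,4,10,10) vs β=7 → FL=S FR=S RL=W RR=W
t=12: phase=(0,0,6,6) vs β=7 → FL=S FR=S RL=S RR=S
t=15: phase=(3,3,9,9) vs β=7 → FL=S FR=S RL=W RR=W

t=0: FL=S FR=S RL=S RR=S
t=3: FL=S FR=S RL=W RR=W
t=4: FL=S FR=S RL=W RR=W
t=12: FL=S FR=S RL=S RR=S
t=15: FL=S FR=S RL=W RR=W


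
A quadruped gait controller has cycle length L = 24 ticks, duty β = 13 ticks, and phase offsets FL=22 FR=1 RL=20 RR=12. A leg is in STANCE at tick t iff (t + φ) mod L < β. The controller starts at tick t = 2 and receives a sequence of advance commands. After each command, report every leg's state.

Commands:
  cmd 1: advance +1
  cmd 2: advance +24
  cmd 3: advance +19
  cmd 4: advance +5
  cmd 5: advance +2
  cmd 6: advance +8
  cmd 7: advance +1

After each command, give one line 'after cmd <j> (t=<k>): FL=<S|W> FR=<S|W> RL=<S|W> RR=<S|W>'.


start t=2: FL=S FR=S RL=W RR=W
cmd 1: advance +1 → t=3, phase=(1,4,23,15) → FL=S FR=S RL=W RR=W
cmd 2: advance +24 → t=27, phase=(1,4,23,15) → FL=S FR=S RL=W RR=W
cmd 3: advance +19 → t=46, phase=(20,23,18,10) → FL=W FR=W RL=W RR=S
cmd 4: advance +5 → t=51, phase=(1,4,23,15) → FL=S FR=S RL=W RR=W
cmd 5: advance +2 → t=53, phase=(3,6,1,17) → FL=S FR=S RL=S RR=W
cmd 6: advance +8 → t=61, phase=(11,14,9,1) → FL=S FR=W RL=S RR=S
cmd 7: advance +1 → t=62, phase=(12,15,10,2) → FL=S FR=W RL=S RR=S

after cmd 1 (t=3): FL=S FR=S RL=W RR=W
after cmd 2 (t=27): FL=S FR=S RL=W RR=W
after cmd 3 (t=46): FL=W FR=W RL=W RR=S
after cmd 4 (t=51): FL=S FR=S RL=W RR=W
after cmd 5 (t=53): FL=S FR=S RL=S RR=W
after cmd 6 (t=61): FL=S FR=W RL=S RR=S
after cmd 7 (t=62): FL=S FR=W RL=S RR=S


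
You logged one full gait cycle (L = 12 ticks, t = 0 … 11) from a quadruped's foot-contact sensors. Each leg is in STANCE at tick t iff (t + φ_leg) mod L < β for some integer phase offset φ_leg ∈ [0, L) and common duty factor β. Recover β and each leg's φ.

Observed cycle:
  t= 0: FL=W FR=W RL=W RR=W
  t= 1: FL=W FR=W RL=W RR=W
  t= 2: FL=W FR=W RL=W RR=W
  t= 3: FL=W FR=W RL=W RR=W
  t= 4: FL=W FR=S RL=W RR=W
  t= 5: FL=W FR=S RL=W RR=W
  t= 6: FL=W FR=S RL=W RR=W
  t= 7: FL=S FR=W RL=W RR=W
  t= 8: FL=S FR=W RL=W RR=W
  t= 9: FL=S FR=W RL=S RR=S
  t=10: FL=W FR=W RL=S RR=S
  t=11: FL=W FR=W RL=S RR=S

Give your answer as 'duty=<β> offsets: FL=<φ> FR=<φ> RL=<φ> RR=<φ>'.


duty β = stance ticks per leg = 3
FL: stance ticks = 3; W→S at t=7 → φ=5
FR: stance ticks = 3; W→S at t=4 → φ=8
RL: stance ticks = 3; W→S at t=9 → φ=3
RR: stance ticks = 3; W→S at t=9 → φ=3

duty=3 offsets: FL=5 FR=8 RL=3 RR=3


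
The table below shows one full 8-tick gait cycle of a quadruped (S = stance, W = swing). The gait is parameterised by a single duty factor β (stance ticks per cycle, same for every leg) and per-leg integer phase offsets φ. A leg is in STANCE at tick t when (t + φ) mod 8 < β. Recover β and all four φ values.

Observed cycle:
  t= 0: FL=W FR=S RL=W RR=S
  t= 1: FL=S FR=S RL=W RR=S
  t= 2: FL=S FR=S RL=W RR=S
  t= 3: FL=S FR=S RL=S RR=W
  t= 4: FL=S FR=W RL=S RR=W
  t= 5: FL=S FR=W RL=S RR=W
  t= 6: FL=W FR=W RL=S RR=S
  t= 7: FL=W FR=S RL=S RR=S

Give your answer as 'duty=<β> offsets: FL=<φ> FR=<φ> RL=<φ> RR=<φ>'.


duty β = stance ticks per leg = 5
FL: stance ticks = 5; W→S at t=1 → φ=7
FR: stance ticks = 5; W→S at t=7 → φ=1
RL: stance ticks = 5; W→S at t=3 → φ=5
RR: stance ticks = 5; W→S at t=6 → φ=2

duty=5 offsets: FL=7 FR=1 RL=5 RR=2


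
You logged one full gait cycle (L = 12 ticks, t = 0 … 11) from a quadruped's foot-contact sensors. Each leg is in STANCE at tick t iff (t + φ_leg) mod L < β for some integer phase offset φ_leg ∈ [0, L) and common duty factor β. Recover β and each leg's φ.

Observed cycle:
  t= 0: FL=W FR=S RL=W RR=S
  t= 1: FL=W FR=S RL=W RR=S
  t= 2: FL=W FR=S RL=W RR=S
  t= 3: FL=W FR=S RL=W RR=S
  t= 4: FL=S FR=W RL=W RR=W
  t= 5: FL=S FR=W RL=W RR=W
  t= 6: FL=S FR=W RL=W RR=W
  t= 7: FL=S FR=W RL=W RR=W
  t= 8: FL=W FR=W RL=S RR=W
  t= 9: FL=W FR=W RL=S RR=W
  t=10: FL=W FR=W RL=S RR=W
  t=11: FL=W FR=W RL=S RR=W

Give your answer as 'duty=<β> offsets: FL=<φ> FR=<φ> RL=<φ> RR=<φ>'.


duty=4 offsets: FL=8 FR=0 RL=4 RR=0

duty β = stance ticks per leg = 4
FL: stance ticks = 4; W→S at t=4 → φ=8
FR: stance ticks = 4; W→S at t=0 → φ=0
RL: stance ticks = 4; W→S at t=8 → φ=4
RR: stance ticks = 4; W→S at t=0 → φ=0


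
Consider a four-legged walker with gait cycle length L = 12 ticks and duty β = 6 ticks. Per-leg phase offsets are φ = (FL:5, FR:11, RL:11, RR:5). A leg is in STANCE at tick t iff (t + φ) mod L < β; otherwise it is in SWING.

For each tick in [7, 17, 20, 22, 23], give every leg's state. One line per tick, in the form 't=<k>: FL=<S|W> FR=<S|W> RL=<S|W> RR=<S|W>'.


t=7: FL=S FR=W RL=W RR=S
t=17: FL=W FR=S RL=S RR=W
t=20: FL=S FR=W RL=W RR=S
t=22: FL=S FR=W RL=W RR=S
t=23: FL=S FR=W RL=W RR=S

t=7: phase=(0,6,6,0) vs β=6 → FL=S FR=W RL=W RR=S
t=17: phase=(10,4,4,10) vs β=6 → FL=W FR=S RL=S RR=W
t=20: phase=(1,7,7,1) vs β=6 → FL=S FR=W RL=W RR=S
t=22: phase=(3,9,9,3) vs β=6 → FL=S FR=W RL=W RR=S
t=23: phase=(4,10,10,4) vs β=6 → FL=S FR=W RL=W RR=S


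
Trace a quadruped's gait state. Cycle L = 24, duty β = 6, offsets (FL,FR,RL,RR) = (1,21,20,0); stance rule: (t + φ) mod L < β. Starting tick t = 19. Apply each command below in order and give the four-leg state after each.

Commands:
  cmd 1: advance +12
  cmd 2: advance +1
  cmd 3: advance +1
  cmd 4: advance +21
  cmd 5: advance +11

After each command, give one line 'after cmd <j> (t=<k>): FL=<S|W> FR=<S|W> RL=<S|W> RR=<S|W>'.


after cmd 1 (t=31): FL=W FR=S RL=S RR=W
after cmd 2 (t=32): FL=W FR=S RL=S RR=W
after cmd 3 (t=33): FL=W FR=W RL=S RR=W
after cmd 4 (t=54): FL=W FR=S RL=S RR=W
after cmd 5 (t=65): FL=W FR=W RL=W RR=W

start t=19: FL=W FR=W RL=W RR=W
cmd 1: advance +12 → t=31, phase=(8,4,3,7) → FL=W FR=S RL=S RR=W
cmd 2: advance +1 → t=32, phase=(9,5,4,8) → FL=W FR=S RL=S RR=W
cmd 3: advance +1 → t=33, phase=(10,6,5,9) → FL=W FR=W RL=S RR=W
cmd 4: advance +21 → t=54, phase=(7,3,2,6) → FL=W FR=S RL=S RR=W
cmd 5: advance +11 → t=65, phase=(18,14,13,17) → FL=W FR=W RL=W RR=W


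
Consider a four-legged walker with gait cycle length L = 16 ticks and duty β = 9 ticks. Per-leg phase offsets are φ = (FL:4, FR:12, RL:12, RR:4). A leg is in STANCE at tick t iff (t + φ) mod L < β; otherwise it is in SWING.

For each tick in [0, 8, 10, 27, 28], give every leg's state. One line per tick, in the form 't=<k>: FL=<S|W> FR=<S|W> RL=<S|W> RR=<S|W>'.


t=0: FL=S FR=W RL=W RR=S
t=8: FL=W FR=S RL=S RR=W
t=10: FL=W FR=S RL=S RR=W
t=27: FL=W FR=S RL=S RR=W
t=28: FL=S FR=S RL=S RR=S

t=0: phase=(4,12,12,4) vs β=9 → FL=S FR=W RL=W RR=S
t=8: phase=(12,4,4,12) vs β=9 → FL=W FR=S RL=S RR=W
t=10: phase=(14,6,6,14) vs β=9 → FL=W FR=S RL=S RR=W
t=27: phase=(15,7,7,15) vs β=9 → FL=W FR=S RL=S RR=W
t=28: phase=(0,8,8,0) vs β=9 → FL=S FR=S RL=S RR=S


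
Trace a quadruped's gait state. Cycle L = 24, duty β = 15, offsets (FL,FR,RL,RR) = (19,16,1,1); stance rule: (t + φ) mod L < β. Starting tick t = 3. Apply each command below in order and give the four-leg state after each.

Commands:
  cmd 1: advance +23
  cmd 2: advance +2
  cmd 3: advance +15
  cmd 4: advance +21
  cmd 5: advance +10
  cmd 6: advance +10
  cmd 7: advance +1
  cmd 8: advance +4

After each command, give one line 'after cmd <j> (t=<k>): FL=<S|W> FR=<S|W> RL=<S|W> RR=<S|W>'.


start t=3: FL=W FR=W RL=S RR=S
cmd 1: advance +23 → t=26, phase=(21,18,3,3) → FL=W FR=W RL=S RR=S
cmd 2: advance +2 → t=28, phase=(23,20,5,5) → FL=W FR=W RL=S RR=S
cmd 3: advance +15 → t=43, phase=(14,11,20,20) → FL=S FR=S RL=W RR=W
cmd 4: advance +21 → t=64, phase=(11,8,17,17) → FL=S FR=S RL=W RR=W
cmd 5: advance +10 → t=74, phase=(21,18,3,3) → FL=W FR=W RL=S RR=S
cmd 6: advance +10 → t=84, phase=(7,4,13,13) → FL=S FR=S RL=S RR=S
cmd 7: advance +1 → t=85, phase=(8,5,14,14) → FL=S FR=S RL=S RR=S
cmd 8: advance +4 → t=89, phase=(12,9,18,18) → FL=S FR=S RL=W RR=W

after cmd 1 (t=26): FL=W FR=W RL=S RR=S
after cmd 2 (t=28): FL=W FR=W RL=S RR=S
after cmd 3 (t=43): FL=S FR=S RL=W RR=W
after cmd 4 (t=64): FL=S FR=S RL=W RR=W
after cmd 5 (t=74): FL=W FR=W RL=S RR=S
after cmd 6 (t=84): FL=S FR=S RL=S RR=S
after cmd 7 (t=85): FL=S FR=S RL=S RR=S
after cmd 8 (t=89): FL=S FR=S RL=W RR=W


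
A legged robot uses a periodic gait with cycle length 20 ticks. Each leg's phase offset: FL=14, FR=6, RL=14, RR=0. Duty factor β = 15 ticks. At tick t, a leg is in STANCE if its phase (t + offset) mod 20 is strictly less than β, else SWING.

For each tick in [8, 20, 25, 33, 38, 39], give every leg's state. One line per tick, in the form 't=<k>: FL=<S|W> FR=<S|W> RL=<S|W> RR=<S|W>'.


t=8: FL=S FR=S RL=S RR=S
t=20: FL=S FR=S RL=S RR=S
t=25: FL=W FR=S RL=W RR=S
t=33: FL=S FR=W RL=S RR=S
t=38: FL=S FR=S RL=S RR=W
t=39: FL=S FR=S RL=S RR=W

t=8: phase=(2,14,2,8) vs β=15 → FL=S FR=S RL=S RR=S
t=20: phase=(14,6,14,0) vs β=15 → FL=S FR=S RL=S RR=S
t=25: phase=(19,11,19,5) vs β=15 → FL=W FR=S RL=W RR=S
t=33: phase=(7,19,7,13) vs β=15 → FL=S FR=W RL=S RR=S
t=38: phase=(12,4,12,18) vs β=15 → FL=S FR=S RL=S RR=W
t=39: phase=(13,5,13,19) vs β=15 → FL=S FR=S RL=S RR=W


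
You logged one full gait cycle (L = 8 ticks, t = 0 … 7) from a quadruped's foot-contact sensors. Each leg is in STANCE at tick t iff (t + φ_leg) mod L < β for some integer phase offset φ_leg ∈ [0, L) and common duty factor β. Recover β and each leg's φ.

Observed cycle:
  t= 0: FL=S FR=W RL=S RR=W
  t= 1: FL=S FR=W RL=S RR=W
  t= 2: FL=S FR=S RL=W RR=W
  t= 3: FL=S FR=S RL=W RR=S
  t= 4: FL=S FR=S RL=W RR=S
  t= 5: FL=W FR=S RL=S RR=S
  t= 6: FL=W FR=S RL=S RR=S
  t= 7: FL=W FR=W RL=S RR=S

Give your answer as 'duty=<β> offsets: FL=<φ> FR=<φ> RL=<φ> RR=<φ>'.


duty β = stance ticks per leg = 5
FL: stance ticks = 5; W→S at t=0 → φ=0
FR: stance ticks = 5; W→S at t=2 → φ=6
RL: stance ticks = 5; W→S at t=5 → φ=3
RR: stance ticks = 5; W→S at t=3 → φ=5

duty=5 offsets: FL=0 FR=6 RL=3 RR=5


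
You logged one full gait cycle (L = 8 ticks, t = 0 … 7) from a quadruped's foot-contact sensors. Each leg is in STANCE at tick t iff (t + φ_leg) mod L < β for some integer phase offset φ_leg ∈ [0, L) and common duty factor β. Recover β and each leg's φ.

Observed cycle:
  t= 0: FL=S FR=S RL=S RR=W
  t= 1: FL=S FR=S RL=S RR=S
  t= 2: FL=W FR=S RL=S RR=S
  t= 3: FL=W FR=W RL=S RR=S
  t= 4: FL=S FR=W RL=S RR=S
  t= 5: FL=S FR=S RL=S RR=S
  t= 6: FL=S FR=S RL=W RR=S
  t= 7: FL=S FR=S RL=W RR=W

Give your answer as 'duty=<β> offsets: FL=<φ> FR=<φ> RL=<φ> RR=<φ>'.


duty=6 offsets: FL=4 FR=3 RL=0 RR=7

duty β = stance ticks per leg = 6
FL: stance ticks = 6; W→S at t=4 → φ=4
FR: stance ticks = 6; W→S at t=5 → φ=3
RL: stance ticks = 6; W→S at t=0 → φ=0
RR: stance ticks = 6; W→S at t=1 → φ=7


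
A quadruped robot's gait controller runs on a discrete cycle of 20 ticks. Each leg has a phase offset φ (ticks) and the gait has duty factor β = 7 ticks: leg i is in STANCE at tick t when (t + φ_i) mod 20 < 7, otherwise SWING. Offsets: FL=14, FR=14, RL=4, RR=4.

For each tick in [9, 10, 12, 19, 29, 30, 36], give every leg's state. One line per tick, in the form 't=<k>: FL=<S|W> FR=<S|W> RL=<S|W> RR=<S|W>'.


t=9: phase=(3,3,13,13) vs β=7 → FL=S FR=S RL=W RR=W
t=10: phase=(4,4,14,14) vs β=7 → FL=S FR=S RL=W RR=W
t=12: phase=(6,6,16,16) vs β=7 → FL=S FR=S RL=W RR=W
t=19: phase=(13,13,3,3) vs β=7 → FL=W FR=W RL=S RR=S
t=29: phase=(3,3,13,13) vs β=7 → FL=S FR=S RL=W RR=W
t=30: phase=(4,4,14,14) vs β=7 → FL=S FR=S RL=W RR=W
t=36: phase=(10,10,0,0) vs β=7 → FL=W FR=W RL=S RR=S

t=9: FL=S FR=S RL=W RR=W
t=10: FL=S FR=S RL=W RR=W
t=12: FL=S FR=S RL=W RR=W
t=19: FL=W FR=W RL=S RR=S
t=29: FL=S FR=S RL=W RR=W
t=30: FL=S FR=S RL=W RR=W
t=36: FL=W FR=W RL=S RR=S


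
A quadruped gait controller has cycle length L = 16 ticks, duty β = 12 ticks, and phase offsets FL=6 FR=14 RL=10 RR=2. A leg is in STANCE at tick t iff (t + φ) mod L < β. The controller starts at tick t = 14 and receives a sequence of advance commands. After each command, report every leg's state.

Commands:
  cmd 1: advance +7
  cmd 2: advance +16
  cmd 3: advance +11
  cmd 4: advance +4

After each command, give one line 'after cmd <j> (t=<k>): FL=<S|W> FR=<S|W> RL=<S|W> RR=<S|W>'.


after cmd 1 (t=21): FL=S FR=S RL=W RR=S
after cmd 2 (t=37): FL=S FR=S RL=W RR=S
after cmd 3 (t=48): FL=S FR=W RL=S RR=S
after cmd 4 (t=52): FL=S FR=S RL=W RR=S

start t=14: FL=S FR=W RL=S RR=S
cmd 1: advance +7 → t=21, phase=(11,3,15,7) → FL=S FR=S RL=W RR=S
cmd 2: advance +16 → t=37, phase=(11,3,15,7) → FL=S FR=S RL=W RR=S
cmd 3: advance +11 → t=48, phase=(6,14,10,2) → FL=S FR=W RL=S RR=S
cmd 4: advance +4 → t=52, phase=(10,2,14,6) → FL=S FR=S RL=W RR=S


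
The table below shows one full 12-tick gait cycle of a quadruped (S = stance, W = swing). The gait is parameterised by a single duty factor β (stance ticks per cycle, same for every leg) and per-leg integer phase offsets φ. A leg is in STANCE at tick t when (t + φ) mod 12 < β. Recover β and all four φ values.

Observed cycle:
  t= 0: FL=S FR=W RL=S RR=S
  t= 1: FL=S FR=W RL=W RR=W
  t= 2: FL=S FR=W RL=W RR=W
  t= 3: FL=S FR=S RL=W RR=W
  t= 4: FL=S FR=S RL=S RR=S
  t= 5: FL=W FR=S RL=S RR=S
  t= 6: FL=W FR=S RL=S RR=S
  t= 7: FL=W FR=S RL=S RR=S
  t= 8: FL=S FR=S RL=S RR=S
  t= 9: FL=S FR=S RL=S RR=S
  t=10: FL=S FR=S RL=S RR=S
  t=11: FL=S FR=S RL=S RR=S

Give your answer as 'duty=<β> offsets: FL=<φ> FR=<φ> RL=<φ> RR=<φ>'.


duty=9 offsets: FL=4 FR=9 RL=8 RR=8

duty β = stance ticks per leg = 9
FL: stance ticks = 9; W→S at t=8 → φ=4
FR: stance ticks = 9; W→S at t=3 → φ=9
RL: stance ticks = 9; W→S at t=4 → φ=8
RR: stance ticks = 9; W→S at t=4 → φ=8


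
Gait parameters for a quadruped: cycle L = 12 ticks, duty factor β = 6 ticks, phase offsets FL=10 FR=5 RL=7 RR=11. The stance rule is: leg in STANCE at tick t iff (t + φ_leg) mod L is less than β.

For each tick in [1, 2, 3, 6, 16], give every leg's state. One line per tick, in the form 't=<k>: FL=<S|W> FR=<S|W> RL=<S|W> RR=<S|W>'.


t=1: phase=(11,6,8,0) vs β=6 → FL=W FR=W RL=W RR=S
t=2: phase=(0,7,9,1) vs β=6 → FL=S FR=W RL=W RR=S
t=3: phase=(1,8,10,2) vs β=6 → FL=S FR=W RL=W RR=S
t=6: phase=(4,11,1,5) vs β=6 → FL=S FR=W RL=S RR=S
t=16: phase=(2,9,11,3) vs β=6 → FL=S FR=W RL=W RR=S

t=1: FL=W FR=W RL=W RR=S
t=2: FL=S FR=W RL=W RR=S
t=3: FL=S FR=W RL=W RR=S
t=6: FL=S FR=W RL=S RR=S
t=16: FL=S FR=W RL=W RR=S


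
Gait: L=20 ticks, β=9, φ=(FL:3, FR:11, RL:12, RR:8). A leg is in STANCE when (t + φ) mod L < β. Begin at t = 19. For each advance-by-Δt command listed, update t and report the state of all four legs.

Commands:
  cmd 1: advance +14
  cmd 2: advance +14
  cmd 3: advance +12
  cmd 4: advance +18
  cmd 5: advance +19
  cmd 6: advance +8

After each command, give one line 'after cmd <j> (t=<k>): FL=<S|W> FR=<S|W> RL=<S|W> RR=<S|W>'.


after cmd 1 (t=33): FL=W FR=S RL=S RR=S
after cmd 2 (t=47): FL=W FR=W RL=W RR=W
after cmd 3 (t=59): FL=S FR=W RL=W RR=S
after cmd 4 (t=77): FL=S FR=S RL=W RR=S
after cmd 5 (t=96): FL=W FR=S RL=S RR=S
after cmd 6 (t=104): FL=S FR=W RL=W RR=W

start t=19: FL=S FR=W RL=W RR=S
cmd 1: advance +14 → t=33, phase=(16,4,5,1) → FL=W FR=S RL=S RR=S
cmd 2: advance +14 → t=47, phase=(10,18,19,15) → FL=W FR=W RL=W RR=W
cmd 3: advance +12 → t=59, phase=(2,10,11,7) → FL=S FR=W RL=W RR=S
cmd 4: advance +18 → t=77, phase=(0,8,9,5) → FL=S FR=S RL=W RR=S
cmd 5: advance +19 → t=96, phase=(19,7,8,4) → FL=W FR=S RL=S RR=S
cmd 6: advance +8 → t=104, phase=(7,15,16,12) → FL=S FR=W RL=W RR=W


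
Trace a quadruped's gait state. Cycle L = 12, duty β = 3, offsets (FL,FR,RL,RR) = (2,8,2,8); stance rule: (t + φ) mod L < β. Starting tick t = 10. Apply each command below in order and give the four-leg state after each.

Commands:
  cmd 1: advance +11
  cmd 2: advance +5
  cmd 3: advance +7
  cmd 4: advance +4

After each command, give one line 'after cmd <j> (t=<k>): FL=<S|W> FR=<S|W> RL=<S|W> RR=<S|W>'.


start t=10: FL=S FR=W RL=S RR=W
cmd 1: advance +11 → t=21, phase=(11,5,11,5) → FL=W FR=W RL=W RR=W
cmd 2: advance +5 → t=26, phase=(4,10,4,10) → FL=W FR=W RL=W RR=W
cmd 3: advance +7 → t=33, phase=(11,5,11,5) → FL=W FR=W RL=W RR=W
cmd 4: advance +4 → t=37, phase=(3,9,3,9) → FL=W FR=W RL=W RR=W

after cmd 1 (t=21): FL=W FR=W RL=W RR=W
after cmd 2 (t=26): FL=W FR=W RL=W RR=W
after cmd 3 (t=33): FL=W FR=W RL=W RR=W
after cmd 4 (t=37): FL=W FR=W RL=W RR=W


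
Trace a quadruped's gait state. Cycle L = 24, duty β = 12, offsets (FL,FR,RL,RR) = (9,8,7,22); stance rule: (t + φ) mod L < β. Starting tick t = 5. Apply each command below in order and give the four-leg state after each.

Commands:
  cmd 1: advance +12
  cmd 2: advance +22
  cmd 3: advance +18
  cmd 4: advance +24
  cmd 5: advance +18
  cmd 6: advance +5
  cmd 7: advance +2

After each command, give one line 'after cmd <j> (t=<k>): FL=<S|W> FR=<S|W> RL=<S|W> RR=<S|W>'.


after cmd 1 (t=17): FL=S FR=S RL=S RR=W
after cmd 2 (t=39): FL=S FR=W RL=W RR=W
after cmd 3 (t=57): FL=W FR=W RL=W RR=S
after cmd 4 (t=81): FL=W FR=W RL=W RR=S
after cmd 5 (t=99): FL=W FR=S RL=S RR=S
after cmd 6 (t=104): FL=W FR=W RL=W RR=S
after cmd 7 (t=106): FL=W FR=W RL=W RR=S

start t=5: FL=W FR=W RL=W RR=S
cmd 1: advance +12 → t=17, phase=(2,1,0,15) → FL=S FR=S RL=S RR=W
cmd 2: advance +22 → t=39, phase=(0,23,22,13) → FL=S FR=W RL=W RR=W
cmd 3: advance +18 → t=57, phase=(18,17,16,7) → FL=W FR=W RL=W RR=S
cmd 4: advance +24 → t=81, phase=(18,17,16,7) → FL=W FR=W RL=W RR=S
cmd 5: advance +18 → t=99, phase=(12,11,10,1) → FL=W FR=S RL=S RR=S
cmd 6: advance +5 → t=104, phase=(17,16,15,6) → FL=W FR=W RL=W RR=S
cmd 7: advance +2 → t=106, phase=(19,18,17,8) → FL=W FR=W RL=W RR=S


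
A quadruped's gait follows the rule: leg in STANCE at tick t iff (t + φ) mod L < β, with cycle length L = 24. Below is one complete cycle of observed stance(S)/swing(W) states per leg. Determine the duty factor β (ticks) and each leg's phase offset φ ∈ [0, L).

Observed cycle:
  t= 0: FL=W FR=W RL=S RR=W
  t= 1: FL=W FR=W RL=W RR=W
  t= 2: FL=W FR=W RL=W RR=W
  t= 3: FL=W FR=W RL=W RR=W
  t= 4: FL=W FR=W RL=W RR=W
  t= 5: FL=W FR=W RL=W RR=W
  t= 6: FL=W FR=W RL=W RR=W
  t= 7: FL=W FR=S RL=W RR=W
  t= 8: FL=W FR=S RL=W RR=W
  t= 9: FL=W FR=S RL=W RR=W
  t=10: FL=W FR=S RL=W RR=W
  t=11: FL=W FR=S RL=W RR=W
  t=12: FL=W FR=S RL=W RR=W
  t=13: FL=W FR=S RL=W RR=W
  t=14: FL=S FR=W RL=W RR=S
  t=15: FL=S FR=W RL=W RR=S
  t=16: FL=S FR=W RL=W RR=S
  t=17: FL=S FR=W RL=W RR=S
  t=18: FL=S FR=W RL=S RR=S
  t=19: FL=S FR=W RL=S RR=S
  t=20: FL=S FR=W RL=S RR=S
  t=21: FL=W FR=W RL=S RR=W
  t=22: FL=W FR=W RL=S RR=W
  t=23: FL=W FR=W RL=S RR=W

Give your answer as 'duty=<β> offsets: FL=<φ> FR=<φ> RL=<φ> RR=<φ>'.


duty β = stance ticks per leg = 7
FL: stance ticks = 7; W→S at t=14 → φ=10
FR: stance ticks = 7; W→S at t=7 → φ=17
RL: stance ticks = 7; W→S at t=18 → φ=6
RR: stance ticks = 7; W→S at t=14 → φ=10

duty=7 offsets: FL=10 FR=17 RL=6 RR=10


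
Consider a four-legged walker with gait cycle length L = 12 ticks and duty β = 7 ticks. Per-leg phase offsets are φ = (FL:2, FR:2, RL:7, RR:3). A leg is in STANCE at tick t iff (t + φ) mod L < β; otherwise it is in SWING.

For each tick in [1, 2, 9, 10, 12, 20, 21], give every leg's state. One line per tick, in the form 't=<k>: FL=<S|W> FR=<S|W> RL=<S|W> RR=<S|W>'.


t=1: phase=(3,3,8,4) vs β=7 → FL=S FR=S RL=W RR=S
t=2: phase=(4,4,9,5) vs β=7 → FL=S FR=S RL=W RR=S
t=9: phase=(11,11,4,0) vs β=7 → FL=W FR=W RL=S RR=S
t=10: phase=(0,0,5,1) vs β=7 → FL=S FR=S RL=S RR=S
t=12: phase=(2,2,7,3) vs β=7 → FL=S FR=S RL=W RR=S
t=20: phase=(10,10,3,11) vs β=7 → FL=W FR=W RL=S RR=W
t=21: phase=(11,11,4,0) vs β=7 → FL=W FR=W RL=S RR=S

t=1: FL=S FR=S RL=W RR=S
t=2: FL=S FR=S RL=W RR=S
t=9: FL=W FR=W RL=S RR=S
t=10: FL=S FR=S RL=S RR=S
t=12: FL=S FR=S RL=W RR=S
t=20: FL=W FR=W RL=S RR=W
t=21: FL=W FR=W RL=S RR=S


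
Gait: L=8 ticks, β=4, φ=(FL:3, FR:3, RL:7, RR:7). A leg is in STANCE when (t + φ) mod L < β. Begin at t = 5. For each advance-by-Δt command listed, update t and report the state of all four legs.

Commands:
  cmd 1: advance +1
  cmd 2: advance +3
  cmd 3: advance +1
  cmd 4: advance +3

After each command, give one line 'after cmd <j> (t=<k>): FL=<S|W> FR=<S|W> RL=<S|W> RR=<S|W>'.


start t=5: FL=S FR=S RL=W RR=W
cmd 1: advance +1 → t=6, phase=(1,1,5,5) → FL=S FR=S RL=W RR=W
cmd 2: advance +3 → t=9, phase=(4,4,0,0) → FL=W FR=W RL=S RR=S
cmd 3: advance +1 → t=10, phase=(5,5,1,1) → FL=W FR=W RL=S RR=S
cmd 4: advance +3 → t=13, phase=(0,0,4,4) → FL=S FR=S RL=W RR=W

after cmd 1 (t=6): FL=S FR=S RL=W RR=W
after cmd 2 (t=9): FL=W FR=W RL=S RR=S
after cmd 3 (t=10): FL=W FR=W RL=S RR=S
after cmd 4 (t=13): FL=S FR=S RL=W RR=W


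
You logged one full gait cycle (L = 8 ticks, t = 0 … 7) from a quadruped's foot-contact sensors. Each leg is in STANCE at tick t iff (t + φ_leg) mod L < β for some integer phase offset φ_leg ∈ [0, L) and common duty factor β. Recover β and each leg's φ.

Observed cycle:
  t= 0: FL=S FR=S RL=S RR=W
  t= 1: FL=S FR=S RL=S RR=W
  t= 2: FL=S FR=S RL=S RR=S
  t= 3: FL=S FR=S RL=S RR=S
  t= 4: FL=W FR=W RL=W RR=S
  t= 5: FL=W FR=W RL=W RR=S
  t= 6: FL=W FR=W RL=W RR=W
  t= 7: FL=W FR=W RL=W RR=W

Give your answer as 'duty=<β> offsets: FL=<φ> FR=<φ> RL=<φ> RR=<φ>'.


duty β = stance ticks per leg = 4
FL: stance ticks = 4; W→S at t=0 → φ=0
FR: stance ticks = 4; W→S at t=0 → φ=0
RL: stance ticks = 4; W→S at t=0 → φ=0
RR: stance ticks = 4; W→S at t=2 → φ=6

duty=4 offsets: FL=0 FR=0 RL=0 RR=6


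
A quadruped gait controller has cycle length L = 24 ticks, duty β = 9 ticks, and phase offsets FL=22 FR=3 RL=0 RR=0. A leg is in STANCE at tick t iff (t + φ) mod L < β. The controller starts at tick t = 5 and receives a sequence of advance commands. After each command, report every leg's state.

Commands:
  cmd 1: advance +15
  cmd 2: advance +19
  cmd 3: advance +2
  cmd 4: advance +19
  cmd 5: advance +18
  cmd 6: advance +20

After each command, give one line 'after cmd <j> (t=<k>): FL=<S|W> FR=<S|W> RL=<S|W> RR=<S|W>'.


start t=5: FL=S FR=S RL=S RR=S
cmd 1: advance +15 → t=20, phase=(18,23,20,20) → FL=W FR=W RL=W RR=W
cmd 2: advance +19 → t=39, phase=(13,18,15,15) → FL=W FR=W RL=W RR=W
cmd 3: advance +2 → t=41, phase=(15,20,17,17) → FL=W FR=W RL=W RR=W
cmd 4: advance +19 → t=60, phase=(10,15,12,12) → FL=W FR=W RL=W RR=W
cmd 5: advance +18 → t=78, phase=(4,9,6,6) → FL=S FR=W RL=S RR=S
cmd 6: advance +20 → t=98, phase=(0,5,2,2) → FL=S FR=S RL=S RR=S

after cmd 1 (t=20): FL=W FR=W RL=W RR=W
after cmd 2 (t=39): FL=W FR=W RL=W RR=W
after cmd 3 (t=41): FL=W FR=W RL=W RR=W
after cmd 4 (t=60): FL=W FR=W RL=W RR=W
after cmd 5 (t=78): FL=S FR=W RL=S RR=S
after cmd 6 (t=98): FL=S FR=S RL=S RR=S


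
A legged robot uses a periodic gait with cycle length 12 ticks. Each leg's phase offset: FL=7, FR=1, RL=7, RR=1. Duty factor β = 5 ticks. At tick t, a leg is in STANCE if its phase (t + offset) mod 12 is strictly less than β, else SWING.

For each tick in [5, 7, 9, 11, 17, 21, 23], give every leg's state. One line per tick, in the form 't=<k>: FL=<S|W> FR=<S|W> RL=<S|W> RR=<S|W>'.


t=5: FL=S FR=W RL=S RR=W
t=7: FL=S FR=W RL=S RR=W
t=9: FL=S FR=W RL=S RR=W
t=11: FL=W FR=S RL=W RR=S
t=17: FL=S FR=W RL=S RR=W
t=21: FL=S FR=W RL=S RR=W
t=23: FL=W FR=S RL=W RR=S

t=5: phase=(0,6,0,6) vs β=5 → FL=S FR=W RL=S RR=W
t=7: phase=(2,8,2,8) vs β=5 → FL=S FR=W RL=S RR=W
t=9: phase=(4,10,4,10) vs β=5 → FL=S FR=W RL=S RR=W
t=11: phase=(6,0,6,0) vs β=5 → FL=W FR=S RL=W RR=S
t=17: phase=(0,6,0,6) vs β=5 → FL=S FR=W RL=S RR=W
t=21: phase=(4,10,4,10) vs β=5 → FL=S FR=W RL=S RR=W
t=23: phase=(6,0,6,0) vs β=5 → FL=W FR=S RL=W RR=S


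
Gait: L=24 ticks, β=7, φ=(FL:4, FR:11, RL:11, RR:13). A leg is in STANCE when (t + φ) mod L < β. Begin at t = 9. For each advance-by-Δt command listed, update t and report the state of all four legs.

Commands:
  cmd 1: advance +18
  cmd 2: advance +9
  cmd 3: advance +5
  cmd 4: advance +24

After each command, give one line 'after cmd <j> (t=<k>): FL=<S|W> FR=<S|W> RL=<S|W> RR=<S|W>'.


after cmd 1 (t=27): FL=W FR=W RL=W RR=W
after cmd 2 (t=36): FL=W FR=W RL=W RR=S
after cmd 3 (t=41): FL=W FR=S RL=S RR=S
after cmd 4 (t=65): FL=W FR=S RL=S RR=S

start t=9: FL=W FR=W RL=W RR=W
cmd 1: advance +18 → t=27, phase=(7,14,14,16) → FL=W FR=W RL=W RR=W
cmd 2: advance +9 → t=36, phase=(16,23,23,1) → FL=W FR=W RL=W RR=S
cmd 3: advance +5 → t=41, phase=(21,4,4,6) → FL=W FR=S RL=S RR=S
cmd 4: advance +24 → t=65, phase=(21,4,4,6) → FL=W FR=S RL=S RR=S


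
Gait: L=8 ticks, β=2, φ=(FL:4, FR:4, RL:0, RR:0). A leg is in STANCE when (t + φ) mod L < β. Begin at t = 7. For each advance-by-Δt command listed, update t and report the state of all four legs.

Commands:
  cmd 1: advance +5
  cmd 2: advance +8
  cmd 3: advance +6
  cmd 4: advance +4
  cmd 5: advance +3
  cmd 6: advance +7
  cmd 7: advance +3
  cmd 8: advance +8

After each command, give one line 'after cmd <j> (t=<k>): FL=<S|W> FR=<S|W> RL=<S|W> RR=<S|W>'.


start t=7: FL=W FR=W RL=W RR=W
cmd 1: advance +5 → t=12, phase=(0,0,4,4) → FL=S FR=S RL=W RR=W
cmd 2: advance +8 → t=20, phase=(0,0,4,4) → FL=S FR=S RL=W RR=W
cmd 3: advance +6 → t=26, phase=(6,6,2,2) → FL=W FR=W RL=W RR=W
cmd 4: advance +4 → t=30, phase=(2,2,6,6) → FL=W FR=W RL=W RR=W
cmd 5: advance +3 → t=33, phase=(5,5,1,1) → FL=W FR=W RL=S RR=S
cmd 6: advance +7 → t=40, phase=(4,4,0,0) → FL=W FR=W RL=S RR=S
cmd 7: advance +3 → t=43, phase=(7,7,3,3) → FL=W FR=W RL=W RR=W
cmd 8: advance +8 → t=51, phase=(7,7,3,3) → FL=W FR=W RL=W RR=W

after cmd 1 (t=12): FL=S FR=S RL=W RR=W
after cmd 2 (t=20): FL=S FR=S RL=W RR=W
after cmd 3 (t=26): FL=W FR=W RL=W RR=W
after cmd 4 (t=30): FL=W FR=W RL=W RR=W
after cmd 5 (t=33): FL=W FR=W RL=S RR=S
after cmd 6 (t=40): FL=W FR=W RL=S RR=S
after cmd 7 (t=43): FL=W FR=W RL=W RR=W
after cmd 8 (t=51): FL=W FR=W RL=W RR=W


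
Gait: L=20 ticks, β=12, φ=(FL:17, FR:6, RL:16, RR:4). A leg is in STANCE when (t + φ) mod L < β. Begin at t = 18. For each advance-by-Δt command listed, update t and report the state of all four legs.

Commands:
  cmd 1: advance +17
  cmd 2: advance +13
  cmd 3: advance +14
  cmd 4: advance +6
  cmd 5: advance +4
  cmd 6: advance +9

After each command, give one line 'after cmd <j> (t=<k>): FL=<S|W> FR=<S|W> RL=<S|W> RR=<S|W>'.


after cmd 1 (t=35): FL=W FR=S RL=S RR=W
after cmd 2 (t=48): FL=S FR=W RL=S RR=W
after cmd 3 (t=62): FL=W FR=S RL=W RR=S
after cmd 4 (t=68): FL=S FR=W RL=S RR=W
after cmd 5 (t=72): FL=S FR=W RL=S RR=W
after cmd 6 (t=81): FL=W FR=S RL=W RR=S

start t=18: FL=W FR=S RL=W RR=S
cmd 1: advance +17 → t=35, phase=(12,1,11,19) → FL=W FR=S RL=S RR=W
cmd 2: advance +13 → t=48, phase=(5,14,4,12) → FL=S FR=W RL=S RR=W
cmd 3: advance +14 → t=62, phase=(19,8,18,6) → FL=W FR=S RL=W RR=S
cmd 4: advance +6 → t=68, phase=(5,14,4,12) → FL=S FR=W RL=S RR=W
cmd 5: advance +4 → t=72, phase=(9,18,8,16) → FL=S FR=W RL=S RR=W
cmd 6: advance +9 → t=81, phase=(18,7,17,5) → FL=W FR=S RL=W RR=S
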